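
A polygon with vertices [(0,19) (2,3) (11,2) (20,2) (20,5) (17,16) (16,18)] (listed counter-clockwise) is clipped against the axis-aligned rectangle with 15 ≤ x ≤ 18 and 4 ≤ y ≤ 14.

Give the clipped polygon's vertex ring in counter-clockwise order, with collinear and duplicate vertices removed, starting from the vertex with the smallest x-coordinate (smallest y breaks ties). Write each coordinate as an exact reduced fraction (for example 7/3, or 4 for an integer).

1. After x ≥ 15: [(15,289/16) (15,2) (20,2) (20,5) (17,16) (16,18)]
2. After x ≤ 18: [(15,289/16) (15,2) (18,2) (18,37/3) (17,16) (16,18)]
3. After y ≥ 4: [(15,289/16) (15,4) (18,4) (18,37/3) (17,16) (16,18)]
4. After y ≤ 14: [(15,14) (15,4) (18,4) (18,37/3) (193/11,14)]
5. Canonical ring: [(15,4) (18,4) (18,37/3) (193/11,14) (15,14)]

Clipped polygon: [(15,4) (18,4) (18,37/3) (193/11,14) (15,14)]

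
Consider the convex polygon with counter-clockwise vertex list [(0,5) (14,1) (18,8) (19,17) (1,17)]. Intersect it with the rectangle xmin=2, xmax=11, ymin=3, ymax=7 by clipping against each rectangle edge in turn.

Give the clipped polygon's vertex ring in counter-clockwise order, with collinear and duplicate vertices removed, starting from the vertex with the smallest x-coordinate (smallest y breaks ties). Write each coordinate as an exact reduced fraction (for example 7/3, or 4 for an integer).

1. After x ≥ 2: [(2,31/7) (14,1) (18,8) (19,17) (2,17)]
2. After x ≤ 11: [(2,31/7) (11,13/7) (11,17) (2,17)]
3. After y ≥ 3: [(2,31/7) (7,3) (11,3) (11,17) (2,17)]
4. After y ≤ 7: [(2,7) (2,31/7) (7,3) (11,3) (11,7)]
5. Canonical ring: [(2,31/7) (7,3) (11,3) (11,7) (2,7)]

Clipped polygon: [(2,31/7) (7,3) (11,3) (11,7) (2,7)]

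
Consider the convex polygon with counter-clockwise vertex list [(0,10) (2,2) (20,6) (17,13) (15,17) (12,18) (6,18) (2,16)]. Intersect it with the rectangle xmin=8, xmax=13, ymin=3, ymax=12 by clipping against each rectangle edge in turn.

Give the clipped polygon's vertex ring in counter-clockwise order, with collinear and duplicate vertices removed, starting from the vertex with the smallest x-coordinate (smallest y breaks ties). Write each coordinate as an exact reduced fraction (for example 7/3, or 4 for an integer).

1. After x ≥ 8: [(8,10/3) (20,6) (17,13) (15,17) (12,18) (8,18)]
2. After x ≤ 13: [(8,10/3) (13,40/9) (13,53/3) (12,18) (8,18)]
3. After y ≥ 3: [(8,10/3) (13,40/9) (13,53/3) (12,18) (8,18)]
4. After y ≤ 12: [(8,12) (8,10/3) (13,40/9) (13,12)]
5. Canonical ring: [(8,10/3) (13,40/9) (13,12) (8,12)]

Clipped polygon: [(8,10/3) (13,40/9) (13,12) (8,12)]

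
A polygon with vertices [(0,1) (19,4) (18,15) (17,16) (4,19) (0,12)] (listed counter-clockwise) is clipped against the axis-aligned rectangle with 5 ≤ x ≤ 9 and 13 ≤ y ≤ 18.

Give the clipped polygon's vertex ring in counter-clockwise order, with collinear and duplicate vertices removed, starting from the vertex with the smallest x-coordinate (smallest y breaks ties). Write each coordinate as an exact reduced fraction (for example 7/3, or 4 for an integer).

Clipped polygon: [(5,13) (9,13) (9,232/13) (25/3,18) (5,18)]

1. After x ≥ 5: [(5,34/19) (19,4) (18,15) (17,16) (5,244/13)]
2. After x ≤ 9: [(5,34/19) (9,46/19) (9,232/13) (5,244/13)]
3. After y ≥ 13: [(5,13) (9,13) (9,232/13) (5,244/13)]
4. After y ≤ 18: [(5,18) (5,13) (9,13) (9,232/13) (25/3,18)]
5. Canonical ring: [(5,13) (9,13) (9,232/13) (25/3,18) (5,18)]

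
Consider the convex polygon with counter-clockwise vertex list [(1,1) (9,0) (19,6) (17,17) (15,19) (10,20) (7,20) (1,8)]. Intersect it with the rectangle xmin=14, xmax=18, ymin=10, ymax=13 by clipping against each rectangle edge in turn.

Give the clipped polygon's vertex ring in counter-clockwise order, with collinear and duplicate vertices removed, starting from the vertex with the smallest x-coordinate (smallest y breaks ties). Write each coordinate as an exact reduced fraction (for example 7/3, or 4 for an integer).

1. After x ≥ 14: [(14,3) (19,6) (17,17) (15,19) (14,96/5)]
2. After x ≤ 18: [(14,3) (18,27/5) (18,23/2) (17,17) (15,19) (14,96/5)]
3. After y ≥ 10: [(14,10) (18,10) (18,23/2) (17,17) (15,19) (14,96/5)]
4. After y ≤ 13: [(14,13) (14,10) (18,10) (18,23/2) (195/11,13)]
5. Canonical ring: [(14,10) (18,10) (18,23/2) (195/11,13) (14,13)]

Clipped polygon: [(14,10) (18,10) (18,23/2) (195/11,13) (14,13)]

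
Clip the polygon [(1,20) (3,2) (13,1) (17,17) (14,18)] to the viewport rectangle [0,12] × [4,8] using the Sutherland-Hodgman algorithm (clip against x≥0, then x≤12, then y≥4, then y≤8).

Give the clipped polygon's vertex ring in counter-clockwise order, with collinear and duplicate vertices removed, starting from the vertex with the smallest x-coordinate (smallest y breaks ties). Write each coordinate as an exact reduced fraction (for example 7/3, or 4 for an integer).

Clipped polygon: [(7/3,8) (25/9,4) (12,4) (12,8)]

1. After x ≥ 0: [(1,20) (3,2) (13,1) (17,17) (14,18)]
2. After x ≤ 12: [(12,238/13) (1,20) (3,2) (12,11/10)]
3. After y ≥ 4: [(12,4) (12,238/13) (1,20) (25/9,4)]
4. After y ≤ 8: [(12,4) (12,8) (7/3,8) (25/9,4)]
5. Canonical ring: [(7/3,8) (25/9,4) (12,4) (12,8)]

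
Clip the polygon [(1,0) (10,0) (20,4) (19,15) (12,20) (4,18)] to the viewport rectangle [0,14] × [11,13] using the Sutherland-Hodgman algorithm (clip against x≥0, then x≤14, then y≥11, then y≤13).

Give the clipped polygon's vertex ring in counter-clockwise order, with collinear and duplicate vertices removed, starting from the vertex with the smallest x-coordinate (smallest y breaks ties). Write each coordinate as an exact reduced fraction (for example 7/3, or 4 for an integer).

1. After x ≥ 0: [(1,0) (10,0) (20,4) (19,15) (12,20) (4,18)]
2. After x ≤ 14: [(1,0) (10,0) (14,8/5) (14,130/7) (12,20) (4,18)]
3. After y ≥ 11: [(17/6,11) (14,11) (14,130/7) (12,20) (4,18)]
4. After y ≤ 13: [(19/6,13) (17/6,11) (14,11) (14,13)]
5. Canonical ring: [(17/6,11) (14,11) (14,13) (19/6,13)]

Clipped polygon: [(17/6,11) (14,11) (14,13) (19/6,13)]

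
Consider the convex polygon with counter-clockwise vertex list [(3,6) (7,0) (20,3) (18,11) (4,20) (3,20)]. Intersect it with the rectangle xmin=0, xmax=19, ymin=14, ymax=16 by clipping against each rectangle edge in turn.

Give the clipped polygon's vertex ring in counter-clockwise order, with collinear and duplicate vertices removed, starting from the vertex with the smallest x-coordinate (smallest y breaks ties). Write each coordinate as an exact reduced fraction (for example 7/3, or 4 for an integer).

Clipped polygon: [(3,14) (40/3,14) (92/9,16) (3,16)]

1. After x ≥ 0: [(3,6) (7,0) (20,3) (18,11) (4,20) (3,20)]
2. After x ≤ 19: [(3,6) (7,0) (19,36/13) (19,7) (18,11) (4,20) (3,20)]
3. After y ≥ 14: [(3,14) (40/3,14) (4,20) (3,20)]
4. After y ≤ 16: [(3,16) (3,14) (40/3,14) (92/9,16)]
5. Canonical ring: [(3,14) (40/3,14) (92/9,16) (3,16)]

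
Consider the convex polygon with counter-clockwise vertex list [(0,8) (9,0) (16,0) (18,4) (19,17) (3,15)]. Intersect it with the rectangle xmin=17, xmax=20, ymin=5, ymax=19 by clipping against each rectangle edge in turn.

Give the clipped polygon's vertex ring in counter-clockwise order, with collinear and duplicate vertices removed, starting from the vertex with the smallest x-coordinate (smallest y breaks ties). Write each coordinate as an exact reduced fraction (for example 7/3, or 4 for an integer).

1. After x ≥ 17: [(17,2) (18,4) (19,17) (17,67/4)]
2. After x ≤ 20: [(17,2) (18,4) (19,17) (17,67/4)]
3. After y ≥ 5: [(17,5) (235/13,5) (19,17) (17,67/4)]
4. After y ≤ 19: [(17,5) (235/13,5) (19,17) (17,67/4)]
5. Canonical ring: [(17,5) (235/13,5) (19,17) (17,67/4)]

Clipped polygon: [(17,5) (235/13,5) (19,17) (17,67/4)]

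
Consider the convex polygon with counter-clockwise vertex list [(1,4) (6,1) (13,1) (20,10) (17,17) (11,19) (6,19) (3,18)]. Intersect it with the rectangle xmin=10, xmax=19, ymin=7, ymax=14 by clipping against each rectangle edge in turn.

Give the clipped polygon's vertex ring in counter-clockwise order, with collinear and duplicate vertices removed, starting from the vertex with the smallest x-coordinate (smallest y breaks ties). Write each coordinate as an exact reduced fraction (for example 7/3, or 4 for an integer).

Clipped polygon: [(10,7) (53/3,7) (19,61/7) (19,37/3) (128/7,14) (10,14)]

1. After x ≥ 10: [(10,1) (13,1) (20,10) (17,17) (11,19) (10,19)]
2. After x ≤ 19: [(10,1) (13,1) (19,61/7) (19,37/3) (17,17) (11,19) (10,19)]
3. After y ≥ 7: [(10,7) (53/3,7) (19,61/7) (19,37/3) (17,17) (11,19) (10,19)]
4. After y ≤ 14: [(10,14) (10,7) (53/3,7) (19,61/7) (19,37/3) (128/7,14)]
5. Canonical ring: [(10,7) (53/3,7) (19,61/7) (19,37/3) (128/7,14) (10,14)]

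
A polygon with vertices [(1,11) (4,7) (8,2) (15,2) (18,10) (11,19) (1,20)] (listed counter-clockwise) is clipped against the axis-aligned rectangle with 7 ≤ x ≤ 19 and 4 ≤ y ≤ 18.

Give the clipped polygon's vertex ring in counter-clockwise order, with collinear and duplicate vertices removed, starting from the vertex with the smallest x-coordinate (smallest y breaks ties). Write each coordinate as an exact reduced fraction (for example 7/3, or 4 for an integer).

Clipped polygon: [(7,4) (63/4,4) (18,10) (106/9,18) (7,18)]

1. After x ≥ 7: [(7,13/4) (8,2) (15,2) (18,10) (11,19) (7,97/5)]
2. After x ≤ 19: [(7,13/4) (8,2) (15,2) (18,10) (11,19) (7,97/5)]
3. After y ≥ 4: [(7,4) (63/4,4) (18,10) (11,19) (7,97/5)]
4. After y ≤ 18: [(7,18) (7,4) (63/4,4) (18,10) (106/9,18)]
5. Canonical ring: [(7,4) (63/4,4) (18,10) (106/9,18) (7,18)]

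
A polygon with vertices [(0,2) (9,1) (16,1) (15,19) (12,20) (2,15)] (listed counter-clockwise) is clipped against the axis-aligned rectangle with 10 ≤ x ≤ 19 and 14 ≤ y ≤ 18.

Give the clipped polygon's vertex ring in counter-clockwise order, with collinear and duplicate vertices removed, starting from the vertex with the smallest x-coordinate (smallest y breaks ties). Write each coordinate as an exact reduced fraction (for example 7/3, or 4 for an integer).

Clipped polygon: [(10,14) (275/18,14) (271/18,18) (10,18)]

1. After x ≥ 10: [(10,1) (16,1) (15,19) (12,20) (10,19)]
2. After x ≤ 19: [(10,1) (16,1) (15,19) (12,20) (10,19)]
3. After y ≥ 14: [(10,14) (275/18,14) (15,19) (12,20) (10,19)]
4. After y ≤ 18: [(10,18) (10,14) (275/18,14) (271/18,18)]
5. Canonical ring: [(10,14) (275/18,14) (271/18,18) (10,18)]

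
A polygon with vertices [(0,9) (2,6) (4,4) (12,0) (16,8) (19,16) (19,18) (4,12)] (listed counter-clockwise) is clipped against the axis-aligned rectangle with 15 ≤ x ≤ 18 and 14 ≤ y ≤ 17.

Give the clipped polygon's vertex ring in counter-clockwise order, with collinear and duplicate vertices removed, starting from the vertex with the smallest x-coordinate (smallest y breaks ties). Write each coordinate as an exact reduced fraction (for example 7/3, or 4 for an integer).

1. After x ≥ 15: [(15,6) (16,8) (19,16) (19,18) (15,82/5)]
2. After x ≤ 18: [(15,6) (16,8) (18,40/3) (18,88/5) (15,82/5)]
3. After y ≥ 14: [(15,14) (18,14) (18,88/5) (15,82/5)]
4. After y ≤ 17: [(15,14) (18,14) (18,17) (33/2,17) (15,82/5)]
5. Canonical ring: [(15,14) (18,14) (18,17) (33/2,17) (15,82/5)]

Clipped polygon: [(15,14) (18,14) (18,17) (33/2,17) (15,82/5)]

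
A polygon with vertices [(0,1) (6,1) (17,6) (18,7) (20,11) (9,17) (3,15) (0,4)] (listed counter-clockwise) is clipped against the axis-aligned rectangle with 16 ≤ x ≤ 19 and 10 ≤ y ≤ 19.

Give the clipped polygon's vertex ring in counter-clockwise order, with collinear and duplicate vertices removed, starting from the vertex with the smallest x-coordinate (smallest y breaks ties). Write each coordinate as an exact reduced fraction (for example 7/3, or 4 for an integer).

Clipped polygon: [(16,10) (19,10) (19,127/11) (16,145/11)]

1. After x ≥ 16: [(16,61/11) (17,6) (18,7) (20,11) (16,145/11)]
2. After x ≤ 19: [(16,61/11) (17,6) (18,7) (19,9) (19,127/11) (16,145/11)]
3. After y ≥ 10: [(16,10) (19,10) (19,127/11) (16,145/11)]
4. After y ≤ 19: [(16,10) (19,10) (19,127/11) (16,145/11)]
5. Canonical ring: [(16,10) (19,10) (19,127/11) (16,145/11)]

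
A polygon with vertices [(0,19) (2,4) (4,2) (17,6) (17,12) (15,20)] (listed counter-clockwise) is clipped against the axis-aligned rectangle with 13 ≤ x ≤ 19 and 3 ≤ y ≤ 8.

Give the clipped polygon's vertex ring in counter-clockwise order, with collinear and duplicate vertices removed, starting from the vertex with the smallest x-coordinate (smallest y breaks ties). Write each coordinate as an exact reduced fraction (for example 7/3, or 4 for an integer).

1. After x ≥ 13: [(13,298/15) (13,62/13) (17,6) (17,12) (15,20)]
2. After x ≤ 19: [(13,298/15) (13,62/13) (17,6) (17,12) (15,20)]
3. After y ≥ 3: [(13,298/15) (13,62/13) (17,6) (17,12) (15,20)]
4. After y ≤ 8: [(13,8) (13,62/13) (17,6) (17,8)]
5. Canonical ring: [(13,62/13) (17,6) (17,8) (13,8)]

Clipped polygon: [(13,62/13) (17,6) (17,8) (13,8)]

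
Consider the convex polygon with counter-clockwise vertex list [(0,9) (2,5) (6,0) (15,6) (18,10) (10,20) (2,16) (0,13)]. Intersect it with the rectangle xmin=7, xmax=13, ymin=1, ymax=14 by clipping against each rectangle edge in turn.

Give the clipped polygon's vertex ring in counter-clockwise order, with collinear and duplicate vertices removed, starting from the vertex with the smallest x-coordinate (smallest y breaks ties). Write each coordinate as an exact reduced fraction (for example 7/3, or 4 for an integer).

Clipped polygon: [(7,1) (15/2,1) (13,14/3) (13,14) (7,14)]

1. After x ≥ 7: [(7,2/3) (15,6) (18,10) (10,20) (7,37/2)]
2. After x ≤ 13: [(7,2/3) (13,14/3) (13,65/4) (10,20) (7,37/2)]
3. After y ≥ 1: [(7,1) (15/2,1) (13,14/3) (13,65/4) (10,20) (7,37/2)]
4. After y ≤ 14: [(7,14) (7,1) (15/2,1) (13,14/3) (13,14)]
5. Canonical ring: [(7,1) (15/2,1) (13,14/3) (13,14) (7,14)]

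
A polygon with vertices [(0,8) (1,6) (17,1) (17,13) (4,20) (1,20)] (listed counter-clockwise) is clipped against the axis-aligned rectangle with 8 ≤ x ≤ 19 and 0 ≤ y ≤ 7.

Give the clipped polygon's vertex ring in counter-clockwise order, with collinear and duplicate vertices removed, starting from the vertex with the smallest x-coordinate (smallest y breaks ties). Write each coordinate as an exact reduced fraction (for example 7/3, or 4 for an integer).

1. After x ≥ 8: [(8,61/16) (17,1) (17,13) (8,232/13)]
2. After x ≤ 19: [(8,61/16) (17,1) (17,13) (8,232/13)]
3. After y ≥ 0: [(8,61/16) (17,1) (17,13) (8,232/13)]
4. After y ≤ 7: [(8,7) (8,61/16) (17,1) (17,7)]
5. Canonical ring: [(8,61/16) (17,1) (17,7) (8,7)]

Clipped polygon: [(8,61/16) (17,1) (17,7) (8,7)]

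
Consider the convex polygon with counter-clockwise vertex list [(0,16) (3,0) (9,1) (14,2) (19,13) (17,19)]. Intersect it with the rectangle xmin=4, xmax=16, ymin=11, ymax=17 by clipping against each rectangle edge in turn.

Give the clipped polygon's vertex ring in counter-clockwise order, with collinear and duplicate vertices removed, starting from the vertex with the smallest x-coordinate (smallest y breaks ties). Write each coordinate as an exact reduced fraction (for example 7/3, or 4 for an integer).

1. After x ≥ 4: [(4,284/17) (4,1/6) (9,1) (14,2) (19,13) (17,19)]
2. After x ≤ 16: [(16,320/17) (4,284/17) (4,1/6) (9,1) (14,2) (16,32/5)]
3. After y ≥ 11: [(16,11) (16,320/17) (4,284/17) (4,11)]
4. After y ≤ 17: [(16,11) (16,17) (17/3,17) (4,284/17) (4,11)]
5. Canonical ring: [(4,11) (16,11) (16,17) (17/3,17) (4,284/17)]

Clipped polygon: [(4,11) (16,11) (16,17) (17/3,17) (4,284/17)]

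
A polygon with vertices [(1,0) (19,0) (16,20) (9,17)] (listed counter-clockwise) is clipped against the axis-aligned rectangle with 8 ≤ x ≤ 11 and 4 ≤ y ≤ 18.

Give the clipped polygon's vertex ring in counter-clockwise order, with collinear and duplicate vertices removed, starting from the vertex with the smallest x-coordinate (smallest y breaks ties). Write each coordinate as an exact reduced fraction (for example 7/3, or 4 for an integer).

Clipped polygon: [(8,4) (11,4) (11,125/7) (9,17) (8,119/8)]

1. After x ≥ 8: [(8,119/8) (8,0) (19,0) (16,20) (9,17)]
2. After x ≤ 11: [(8,119/8) (8,0) (11,0) (11,125/7) (9,17)]
3. After y ≥ 4: [(8,119/8) (8,4) (11,4) (11,125/7) (9,17)]
4. After y ≤ 18: [(8,119/8) (8,4) (11,4) (11,125/7) (9,17)]
5. Canonical ring: [(8,4) (11,4) (11,125/7) (9,17) (8,119/8)]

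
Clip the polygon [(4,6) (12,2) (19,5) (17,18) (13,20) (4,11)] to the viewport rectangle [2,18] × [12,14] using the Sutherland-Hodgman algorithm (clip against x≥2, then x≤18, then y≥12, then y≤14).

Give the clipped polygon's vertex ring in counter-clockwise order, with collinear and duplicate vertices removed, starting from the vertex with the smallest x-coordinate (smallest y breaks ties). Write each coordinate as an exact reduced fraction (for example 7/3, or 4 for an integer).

1. After x ≥ 2: [(4,6) (12,2) (19,5) (17,18) (13,20) (4,11)]
2. After x ≤ 18: [(4,6) (12,2) (18,32/7) (18,23/2) (17,18) (13,20) (4,11)]
3. After y ≥ 12: [(233/13,12) (17,18) (13,20) (5,12)]
4. After y ≤ 14: [(233/13,12) (229/13,14) (7,14) (5,12)]
5. Canonical ring: [(5,12) (233/13,12) (229/13,14) (7,14)]

Clipped polygon: [(5,12) (233/13,12) (229/13,14) (7,14)]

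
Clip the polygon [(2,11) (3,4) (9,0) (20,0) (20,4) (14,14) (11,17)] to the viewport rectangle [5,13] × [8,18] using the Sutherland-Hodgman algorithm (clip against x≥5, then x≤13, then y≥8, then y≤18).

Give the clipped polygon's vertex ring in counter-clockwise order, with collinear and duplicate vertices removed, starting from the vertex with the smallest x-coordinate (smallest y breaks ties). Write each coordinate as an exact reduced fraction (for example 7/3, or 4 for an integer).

Clipped polygon: [(5,8) (13,8) (13,15) (11,17) (5,13)]

1. After x ≥ 5: [(5,13) (5,8/3) (9,0) (20,0) (20,4) (14,14) (11,17)]
2. After x ≤ 13: [(5,13) (5,8/3) (9,0) (13,0) (13,15) (11,17)]
3. After y ≥ 8: [(5,13) (5,8) (13,8) (13,15) (11,17)]
4. After y ≤ 18: [(5,13) (5,8) (13,8) (13,15) (11,17)]
5. Canonical ring: [(5,8) (13,8) (13,15) (11,17) (5,13)]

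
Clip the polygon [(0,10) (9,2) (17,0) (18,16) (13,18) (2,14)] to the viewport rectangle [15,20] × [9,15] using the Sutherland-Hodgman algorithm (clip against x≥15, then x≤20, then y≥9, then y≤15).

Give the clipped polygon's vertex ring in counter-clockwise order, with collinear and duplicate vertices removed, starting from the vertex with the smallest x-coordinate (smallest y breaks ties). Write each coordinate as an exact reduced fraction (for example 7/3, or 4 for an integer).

Clipped polygon: [(15,9) (281/16,9) (287/16,15) (15,15)]

1. After x ≥ 15: [(15,1/2) (17,0) (18,16) (15,86/5)]
2. After x ≤ 20: [(15,1/2) (17,0) (18,16) (15,86/5)]
3. After y ≥ 9: [(15,9) (281/16,9) (18,16) (15,86/5)]
4. After y ≤ 15: [(15,15) (15,9) (281/16,9) (287/16,15)]
5. Canonical ring: [(15,9) (281/16,9) (287/16,15) (15,15)]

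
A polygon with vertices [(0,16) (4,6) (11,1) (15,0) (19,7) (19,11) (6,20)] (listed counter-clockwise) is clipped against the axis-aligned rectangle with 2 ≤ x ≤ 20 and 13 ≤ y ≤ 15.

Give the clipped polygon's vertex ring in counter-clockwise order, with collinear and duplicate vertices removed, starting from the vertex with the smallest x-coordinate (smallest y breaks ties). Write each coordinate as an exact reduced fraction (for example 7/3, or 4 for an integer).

1. After x ≥ 2: [(2,52/3) (2,11) (4,6) (11,1) (15,0) (19,7) (19,11) (6,20)]
2. After x ≤ 20: [(2,52/3) (2,11) (4,6) (11,1) (15,0) (19,7) (19,11) (6,20)]
3. After y ≥ 13: [(2,52/3) (2,13) (145/9,13) (6,20)]
4. After y ≤ 15: [(2,15) (2,13) (145/9,13) (119/9,15)]
5. Canonical ring: [(2,13) (145/9,13) (119/9,15) (2,15)]

Clipped polygon: [(2,13) (145/9,13) (119/9,15) (2,15)]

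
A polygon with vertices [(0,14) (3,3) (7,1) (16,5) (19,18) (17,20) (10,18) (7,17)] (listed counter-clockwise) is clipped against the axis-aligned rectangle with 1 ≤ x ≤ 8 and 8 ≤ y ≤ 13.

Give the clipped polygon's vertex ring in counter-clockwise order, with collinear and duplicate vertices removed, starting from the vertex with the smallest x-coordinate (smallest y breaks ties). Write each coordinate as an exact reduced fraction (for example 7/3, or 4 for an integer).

Clipped polygon: [(1,31/3) (18/11,8) (8,8) (8,13) (1,13)]

1. After x ≥ 1: [(1,101/7) (1,31/3) (3,3) (7,1) (16,5) (19,18) (17,20) (10,18) (7,17)]
2. After x ≤ 8: [(1,101/7) (1,31/3) (3,3) (7,1) (8,13/9) (8,52/3) (7,17)]
3. After y ≥ 8: [(1,101/7) (1,31/3) (18/11,8) (8,8) (8,52/3) (7,17)]
4. After y ≤ 13: [(1,13) (1,31/3) (18/11,8) (8,8) (8,13)]
5. Canonical ring: [(1,31/3) (18/11,8) (8,8) (8,13) (1,13)]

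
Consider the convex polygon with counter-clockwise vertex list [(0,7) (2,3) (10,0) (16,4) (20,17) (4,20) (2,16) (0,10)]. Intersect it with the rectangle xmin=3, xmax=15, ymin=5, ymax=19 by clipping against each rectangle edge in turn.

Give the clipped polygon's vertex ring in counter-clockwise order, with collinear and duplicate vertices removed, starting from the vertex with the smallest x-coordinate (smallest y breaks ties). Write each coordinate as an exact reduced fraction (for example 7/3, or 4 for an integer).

1. After x ≥ 3: [(3,21/8) (10,0) (16,4) (20,17) (4,20) (3,18)]
2. After x ≤ 15: [(3,21/8) (10,0) (15,10/3) (15,287/16) (4,20) (3,18)]
3. After y ≥ 5: [(3,5) (15,5) (15,287/16) (4,20) (3,18)]
4. After y ≤ 19: [(3,5) (15,5) (15,287/16) (28/3,19) (7/2,19) (3,18)]
5. Canonical ring: [(3,5) (15,5) (15,287/16) (28/3,19) (7/2,19) (3,18)]

Clipped polygon: [(3,5) (15,5) (15,287/16) (28/3,19) (7/2,19) (3,18)]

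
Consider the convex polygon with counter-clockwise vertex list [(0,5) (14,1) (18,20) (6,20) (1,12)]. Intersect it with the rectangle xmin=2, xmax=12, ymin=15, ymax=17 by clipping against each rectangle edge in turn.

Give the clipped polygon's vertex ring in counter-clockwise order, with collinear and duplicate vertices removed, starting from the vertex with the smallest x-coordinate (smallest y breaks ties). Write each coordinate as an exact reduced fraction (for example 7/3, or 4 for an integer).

1. After x ≥ 2: [(2,31/7) (14,1) (18,20) (6,20) (2,68/5)]
2. After x ≤ 12: [(2,31/7) (12,11/7) (12,20) (6,20) (2,68/5)]
3. After y ≥ 15: [(12,15) (12,20) (6,20) (23/8,15)]
4. After y ≤ 17: [(12,15) (12,17) (33/8,17) (23/8,15)]
5. Canonical ring: [(23/8,15) (12,15) (12,17) (33/8,17)]

Clipped polygon: [(23/8,15) (12,15) (12,17) (33/8,17)]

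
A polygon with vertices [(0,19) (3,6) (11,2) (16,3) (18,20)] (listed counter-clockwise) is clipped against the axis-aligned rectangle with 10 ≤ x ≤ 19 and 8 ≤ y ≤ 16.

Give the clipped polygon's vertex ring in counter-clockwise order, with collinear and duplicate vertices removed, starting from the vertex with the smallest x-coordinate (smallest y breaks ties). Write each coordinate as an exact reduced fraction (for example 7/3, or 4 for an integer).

1. After x ≥ 10: [(10,176/9) (10,5/2) (11,2) (16,3) (18,20)]
2. After x ≤ 19: [(10,176/9) (10,5/2) (11,2) (16,3) (18,20)]
3. After y ≥ 8: [(10,176/9) (10,8) (282/17,8) (18,20)]
4. After y ≤ 16: [(10,16) (10,8) (282/17,8) (298/17,16)]
5. Canonical ring: [(10,8) (282/17,8) (298/17,16) (10,16)]

Clipped polygon: [(10,8) (282/17,8) (298/17,16) (10,16)]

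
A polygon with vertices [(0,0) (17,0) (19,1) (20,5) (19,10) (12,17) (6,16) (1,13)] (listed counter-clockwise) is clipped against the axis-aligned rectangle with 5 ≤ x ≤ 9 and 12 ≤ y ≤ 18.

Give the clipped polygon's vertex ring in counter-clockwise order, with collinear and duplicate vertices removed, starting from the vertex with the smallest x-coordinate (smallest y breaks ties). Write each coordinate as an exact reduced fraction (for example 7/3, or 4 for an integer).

Clipped polygon: [(5,12) (9,12) (9,33/2) (6,16) (5,77/5)]

1. After x ≥ 5: [(5,0) (17,0) (19,1) (20,5) (19,10) (12,17) (6,16) (5,77/5)]
2. After x ≤ 9: [(5,0) (9,0) (9,33/2) (6,16) (5,77/5)]
3. After y ≥ 12: [(5,12) (9,12) (9,33/2) (6,16) (5,77/5)]
4. After y ≤ 18: [(5,12) (9,12) (9,33/2) (6,16) (5,77/5)]
5. Canonical ring: [(5,12) (9,12) (9,33/2) (6,16) (5,77/5)]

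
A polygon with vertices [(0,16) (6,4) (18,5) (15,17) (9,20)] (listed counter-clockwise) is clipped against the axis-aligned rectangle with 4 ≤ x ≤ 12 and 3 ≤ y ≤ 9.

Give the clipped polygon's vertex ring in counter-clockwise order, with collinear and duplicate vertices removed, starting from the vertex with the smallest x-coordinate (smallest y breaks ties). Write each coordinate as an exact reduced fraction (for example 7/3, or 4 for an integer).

1. After x ≥ 4: [(4,160/9) (4,8) (6,4) (18,5) (15,17) (9,20)]
2. After x ≤ 12: [(4,160/9) (4,8) (6,4) (12,9/2) (12,37/2) (9,20)]
3. After y ≥ 3: [(4,160/9) (4,8) (6,4) (12,9/2) (12,37/2) (9,20)]
4. After y ≤ 9: [(4,9) (4,8) (6,4) (12,9/2) (12,9)]
5. Canonical ring: [(4,8) (6,4) (12,9/2) (12,9) (4,9)]

Clipped polygon: [(4,8) (6,4) (12,9/2) (12,9) (4,9)]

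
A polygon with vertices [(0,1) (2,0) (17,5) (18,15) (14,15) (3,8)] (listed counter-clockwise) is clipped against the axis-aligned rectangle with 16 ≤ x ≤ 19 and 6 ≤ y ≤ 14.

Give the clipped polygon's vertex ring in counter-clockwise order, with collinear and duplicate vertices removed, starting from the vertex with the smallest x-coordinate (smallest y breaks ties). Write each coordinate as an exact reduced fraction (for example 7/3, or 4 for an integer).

Clipped polygon: [(16,6) (171/10,6) (179/10,14) (16,14)]

1. After x ≥ 16: [(16,14/3) (17,5) (18,15) (16,15)]
2. After x ≤ 19: [(16,14/3) (17,5) (18,15) (16,15)]
3. After y ≥ 6: [(16,6) (171/10,6) (18,15) (16,15)]
4. After y ≤ 14: [(16,14) (16,6) (171/10,6) (179/10,14)]
5. Canonical ring: [(16,6) (171/10,6) (179/10,14) (16,14)]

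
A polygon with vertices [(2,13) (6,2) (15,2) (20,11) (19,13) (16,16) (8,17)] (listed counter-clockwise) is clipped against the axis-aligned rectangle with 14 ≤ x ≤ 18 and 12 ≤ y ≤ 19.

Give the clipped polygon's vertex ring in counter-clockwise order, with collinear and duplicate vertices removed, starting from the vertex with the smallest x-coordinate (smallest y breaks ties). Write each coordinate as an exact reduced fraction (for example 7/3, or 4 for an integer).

Clipped polygon: [(14,12) (18,12) (18,14) (16,16) (14,65/4)]

1. After x ≥ 14: [(14,2) (15,2) (20,11) (19,13) (16,16) (14,65/4)]
2. After x ≤ 18: [(14,2) (15,2) (18,37/5) (18,14) (16,16) (14,65/4)]
3. After y ≥ 12: [(14,12) (18,12) (18,14) (16,16) (14,65/4)]
4. After y ≤ 19: [(14,12) (18,12) (18,14) (16,16) (14,65/4)]
5. Canonical ring: [(14,12) (18,12) (18,14) (16,16) (14,65/4)]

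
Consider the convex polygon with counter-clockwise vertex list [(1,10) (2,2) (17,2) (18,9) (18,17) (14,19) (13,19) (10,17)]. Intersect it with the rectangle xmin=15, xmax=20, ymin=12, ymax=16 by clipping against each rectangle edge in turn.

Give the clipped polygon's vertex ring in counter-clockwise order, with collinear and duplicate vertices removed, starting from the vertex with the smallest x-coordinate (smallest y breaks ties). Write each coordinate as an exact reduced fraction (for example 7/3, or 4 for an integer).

1. After x ≥ 15: [(15,2) (17,2) (18,9) (18,17) (15,37/2)]
2. After x ≤ 20: [(15,2) (17,2) (18,9) (18,17) (15,37/2)]
3. After y ≥ 12: [(15,12) (18,12) (18,17) (15,37/2)]
4. After y ≤ 16: [(15,16) (15,12) (18,12) (18,16)]
5. Canonical ring: [(15,12) (18,12) (18,16) (15,16)]

Clipped polygon: [(15,12) (18,12) (18,16) (15,16)]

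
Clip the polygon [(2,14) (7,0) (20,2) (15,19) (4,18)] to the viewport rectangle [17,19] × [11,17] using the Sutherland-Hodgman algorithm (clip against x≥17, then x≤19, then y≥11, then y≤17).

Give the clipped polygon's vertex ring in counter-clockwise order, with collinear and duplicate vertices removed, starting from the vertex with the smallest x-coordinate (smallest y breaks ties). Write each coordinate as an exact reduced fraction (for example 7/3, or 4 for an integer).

1. After x ≥ 17: [(17,20/13) (20,2) (17,61/5)]
2. After x ≤ 19: [(17,20/13) (19,24/13) (19,27/5) (17,61/5)]
3. After y ≥ 11: [(17,11) (295/17,11) (17,61/5)]
4. After y ≤ 17: [(17,11) (295/17,11) (17,61/5)]
5. Canonical ring: [(17,11) (295/17,11) (17,61/5)]

Clipped polygon: [(17,11) (295/17,11) (17,61/5)]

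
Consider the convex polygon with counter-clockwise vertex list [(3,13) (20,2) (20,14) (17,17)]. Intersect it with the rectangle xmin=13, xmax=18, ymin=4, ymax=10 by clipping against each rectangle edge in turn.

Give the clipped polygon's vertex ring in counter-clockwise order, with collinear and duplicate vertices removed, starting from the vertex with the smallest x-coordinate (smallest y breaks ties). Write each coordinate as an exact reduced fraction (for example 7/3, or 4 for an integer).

Clipped polygon: [(13,111/17) (186/11,4) (18,4) (18,10) (13,10)]

1. After x ≥ 13: [(13,111/7) (13,111/17) (20,2) (20,14) (17,17)]
2. After x ≤ 18: [(13,111/7) (13,111/17) (18,56/17) (18,16) (17,17)]
3. After y ≥ 4: [(13,111/7) (13,111/17) (186/11,4) (18,4) (18,16) (17,17)]
4. After y ≤ 10: [(13,10) (13,111/17) (186/11,4) (18,4) (18,10)]
5. Canonical ring: [(13,111/17) (186/11,4) (18,4) (18,10) (13,10)]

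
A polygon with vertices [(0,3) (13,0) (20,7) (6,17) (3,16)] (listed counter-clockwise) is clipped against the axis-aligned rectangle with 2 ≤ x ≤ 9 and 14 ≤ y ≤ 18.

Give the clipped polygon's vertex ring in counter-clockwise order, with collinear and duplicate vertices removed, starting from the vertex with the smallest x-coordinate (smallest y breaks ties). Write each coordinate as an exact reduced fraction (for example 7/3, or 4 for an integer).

Clipped polygon: [(33/13,14) (9,14) (9,104/7) (6,17) (3,16)]

1. After x ≥ 2: [(2,35/3) (2,33/13) (13,0) (20,7) (6,17) (3,16)]
2. After x ≤ 9: [(2,35/3) (2,33/13) (9,12/13) (9,104/7) (6,17) (3,16)]
3. After y ≥ 14: [(33/13,14) (9,14) (9,104/7) (6,17) (3,16)]
4. After y ≤ 18: [(33/13,14) (9,14) (9,104/7) (6,17) (3,16)]
5. Canonical ring: [(33/13,14) (9,14) (9,104/7) (6,17) (3,16)]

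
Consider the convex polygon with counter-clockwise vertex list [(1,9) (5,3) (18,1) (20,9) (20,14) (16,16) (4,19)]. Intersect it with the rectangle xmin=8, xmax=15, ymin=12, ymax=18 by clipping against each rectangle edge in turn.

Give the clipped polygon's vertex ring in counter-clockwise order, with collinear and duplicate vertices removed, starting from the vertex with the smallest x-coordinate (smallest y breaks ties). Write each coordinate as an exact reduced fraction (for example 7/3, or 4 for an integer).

Clipped polygon: [(8,12) (15,12) (15,65/4) (8,18)]

1. After x ≥ 8: [(8,33/13) (18,1) (20,9) (20,14) (16,16) (8,18)]
2. After x ≤ 15: [(8,33/13) (15,19/13) (15,65/4) (8,18)]
3. After y ≥ 12: [(8,12) (15,12) (15,65/4) (8,18)]
4. After y ≤ 18: [(8,12) (15,12) (15,65/4) (8,18)]
5. Canonical ring: [(8,12) (15,12) (15,65/4) (8,18)]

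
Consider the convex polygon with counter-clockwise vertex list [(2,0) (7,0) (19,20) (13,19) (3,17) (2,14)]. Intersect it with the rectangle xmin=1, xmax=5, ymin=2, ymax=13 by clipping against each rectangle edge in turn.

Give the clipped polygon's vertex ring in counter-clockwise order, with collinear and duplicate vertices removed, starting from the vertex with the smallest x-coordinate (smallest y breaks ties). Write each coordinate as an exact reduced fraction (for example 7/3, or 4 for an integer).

Clipped polygon: [(2,2) (5,2) (5,13) (2,13)]

1. After x ≥ 1: [(2,0) (7,0) (19,20) (13,19) (3,17) (2,14)]
2. After x ≤ 5: [(2,0) (5,0) (5,87/5) (3,17) (2,14)]
3. After y ≥ 2: [(2,2) (5,2) (5,87/5) (3,17) (2,14)]
4. After y ≤ 13: [(2,13) (2,2) (5,2) (5,13)]
5. Canonical ring: [(2,2) (5,2) (5,13) (2,13)]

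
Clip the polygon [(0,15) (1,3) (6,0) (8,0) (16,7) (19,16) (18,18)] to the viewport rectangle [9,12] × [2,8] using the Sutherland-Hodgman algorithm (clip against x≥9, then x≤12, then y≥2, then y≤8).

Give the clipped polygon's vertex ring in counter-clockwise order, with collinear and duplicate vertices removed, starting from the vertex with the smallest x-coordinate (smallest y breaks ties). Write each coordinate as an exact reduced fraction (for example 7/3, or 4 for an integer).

1. After x ≥ 9: [(9,33/2) (9,7/8) (16,7) (19,16) (18,18)]
2. After x ≤ 12: [(12,17) (9,33/2) (9,7/8) (12,7/2)]
3. After y ≥ 2: [(12,17) (9,33/2) (9,2) (72/7,2) (12,7/2)]
4. After y ≤ 8: [(12,8) (9,8) (9,2) (72/7,2) (12,7/2)]
5. Canonical ring: [(9,2) (72/7,2) (12,7/2) (12,8) (9,8)]

Clipped polygon: [(9,2) (72/7,2) (12,7/2) (12,8) (9,8)]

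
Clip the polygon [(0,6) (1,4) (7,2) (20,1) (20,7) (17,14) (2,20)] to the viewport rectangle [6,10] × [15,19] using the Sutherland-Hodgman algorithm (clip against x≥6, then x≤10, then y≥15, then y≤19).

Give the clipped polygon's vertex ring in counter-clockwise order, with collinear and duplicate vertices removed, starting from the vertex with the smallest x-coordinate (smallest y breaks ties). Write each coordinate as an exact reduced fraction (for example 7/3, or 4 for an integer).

Clipped polygon: [(6,15) (10,15) (10,84/5) (6,92/5)]

1. After x ≥ 6: [(6,7/3) (7,2) (20,1) (20,7) (17,14) (6,92/5)]
2. After x ≤ 10: [(6,7/3) (7,2) (10,23/13) (10,84/5) (6,92/5)]
3. After y ≥ 15: [(6,15) (10,15) (10,84/5) (6,92/5)]
4. After y ≤ 19: [(6,15) (10,15) (10,84/5) (6,92/5)]
5. Canonical ring: [(6,15) (10,15) (10,84/5) (6,92/5)]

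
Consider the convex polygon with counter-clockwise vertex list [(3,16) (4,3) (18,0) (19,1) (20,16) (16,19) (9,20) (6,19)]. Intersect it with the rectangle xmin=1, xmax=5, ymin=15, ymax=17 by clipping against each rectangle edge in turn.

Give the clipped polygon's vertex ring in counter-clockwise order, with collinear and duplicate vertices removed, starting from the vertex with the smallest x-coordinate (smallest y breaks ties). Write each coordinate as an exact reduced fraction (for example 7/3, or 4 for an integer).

1. After x ≥ 1: [(3,16) (4,3) (18,0) (19,1) (20,16) (16,19) (9,20) (6,19)]
2. After x ≤ 5: [(5,18) (3,16) (4,3) (5,39/14)]
3. After y ≥ 15: [(5,15) (5,18) (3,16) (40/13,15)]
4. After y ≤ 17: [(5,15) (5,17) (4,17) (3,16) (40/13,15)]
5. Canonical ring: [(3,16) (40/13,15) (5,15) (5,17) (4,17)]

Clipped polygon: [(3,16) (40/13,15) (5,15) (5,17) (4,17)]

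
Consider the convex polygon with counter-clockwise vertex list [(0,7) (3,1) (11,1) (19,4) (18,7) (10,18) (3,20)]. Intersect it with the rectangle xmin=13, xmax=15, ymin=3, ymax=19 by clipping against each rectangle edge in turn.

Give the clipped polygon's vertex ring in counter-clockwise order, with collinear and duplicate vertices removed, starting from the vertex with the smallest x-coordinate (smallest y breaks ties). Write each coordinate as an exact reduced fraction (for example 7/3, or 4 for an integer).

Clipped polygon: [(13,3) (15,3) (15,89/8) (13,111/8)]

1. After x ≥ 13: [(13,7/4) (19,4) (18,7) (13,111/8)]
2. After x ≤ 15: [(13,7/4) (15,5/2) (15,89/8) (13,111/8)]
3. After y ≥ 3: [(13,3) (15,3) (15,89/8) (13,111/8)]
4. After y ≤ 19: [(13,3) (15,3) (15,89/8) (13,111/8)]
5. Canonical ring: [(13,3) (15,3) (15,89/8) (13,111/8)]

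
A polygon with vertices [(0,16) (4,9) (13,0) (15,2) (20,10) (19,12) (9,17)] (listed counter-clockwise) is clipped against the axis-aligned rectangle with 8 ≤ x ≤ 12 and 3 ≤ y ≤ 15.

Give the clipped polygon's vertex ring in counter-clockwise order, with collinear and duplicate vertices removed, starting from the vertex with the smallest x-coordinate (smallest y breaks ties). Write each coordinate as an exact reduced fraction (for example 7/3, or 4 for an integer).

1. After x ≥ 8: [(8,152/9) (8,5) (13,0) (15,2) (20,10) (19,12) (9,17)]
2. After x ≤ 12: [(8,152/9) (8,5) (12,1) (12,31/2) (9,17)]
3. After y ≥ 3: [(8,152/9) (8,5) (10,3) (12,3) (12,31/2) (9,17)]
4. After y ≤ 15: [(8,15) (8,5) (10,3) (12,3) (12,15)]
5. Canonical ring: [(8,5) (10,3) (12,3) (12,15) (8,15)]

Clipped polygon: [(8,5) (10,3) (12,3) (12,15) (8,15)]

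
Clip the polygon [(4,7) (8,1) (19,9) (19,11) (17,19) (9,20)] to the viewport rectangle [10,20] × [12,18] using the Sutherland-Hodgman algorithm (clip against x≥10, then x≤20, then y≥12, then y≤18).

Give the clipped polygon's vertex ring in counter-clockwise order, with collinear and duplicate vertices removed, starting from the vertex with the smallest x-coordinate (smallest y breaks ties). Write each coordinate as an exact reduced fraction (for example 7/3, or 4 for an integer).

1. After x ≥ 10: [(10,27/11) (19,9) (19,11) (17,19) (10,159/8)]
2. After x ≤ 20: [(10,27/11) (19,9) (19,11) (17,19) (10,159/8)]
3. After y ≥ 12: [(10,12) (75/4,12) (17,19) (10,159/8)]
4. After y ≤ 18: [(10,18) (10,12) (75/4,12) (69/4,18)]
5. Canonical ring: [(10,12) (75/4,12) (69/4,18) (10,18)]

Clipped polygon: [(10,12) (75/4,12) (69/4,18) (10,18)]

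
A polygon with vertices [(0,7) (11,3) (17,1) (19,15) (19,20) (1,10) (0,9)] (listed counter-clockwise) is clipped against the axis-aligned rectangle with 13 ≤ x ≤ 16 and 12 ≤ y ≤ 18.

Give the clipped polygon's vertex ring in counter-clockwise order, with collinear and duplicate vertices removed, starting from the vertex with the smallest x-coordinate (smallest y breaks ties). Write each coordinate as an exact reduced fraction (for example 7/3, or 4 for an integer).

Clipped polygon: [(13,12) (16,12) (16,18) (77/5,18) (13,50/3)]

1. After x ≥ 13: [(13,7/3) (17,1) (19,15) (19,20) (13,50/3)]
2. After x ≤ 16: [(13,7/3) (16,4/3) (16,55/3) (13,50/3)]
3. After y ≥ 12: [(13,12) (16,12) (16,55/3) (13,50/3)]
4. After y ≤ 18: [(13,12) (16,12) (16,18) (77/5,18) (13,50/3)]
5. Canonical ring: [(13,12) (16,12) (16,18) (77/5,18) (13,50/3)]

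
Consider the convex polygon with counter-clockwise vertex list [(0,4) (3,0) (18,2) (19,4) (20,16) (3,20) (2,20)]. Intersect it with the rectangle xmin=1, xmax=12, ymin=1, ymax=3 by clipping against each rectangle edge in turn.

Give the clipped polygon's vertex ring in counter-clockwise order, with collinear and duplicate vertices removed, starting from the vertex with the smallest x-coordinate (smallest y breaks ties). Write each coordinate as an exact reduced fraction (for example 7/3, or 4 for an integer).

Clipped polygon: [(1,8/3) (9/4,1) (21/2,1) (12,6/5) (12,3) (1,3)]

1. After x ≥ 1: [(1,12) (1,8/3) (3,0) (18,2) (19,4) (20,16) (3,20) (2,20)]
2. After x ≤ 12: [(1,12) (1,8/3) (3,0) (12,6/5) (12,304/17) (3,20) (2,20)]
3. After y ≥ 1: [(1,12) (1,8/3) (9/4,1) (21/2,1) (12,6/5) (12,304/17) (3,20) (2,20)]
4. After y ≤ 3: [(1,3) (1,8/3) (9/4,1) (21/2,1) (12,6/5) (12,3)]
5. Canonical ring: [(1,8/3) (9/4,1) (21/2,1) (12,6/5) (12,3) (1,3)]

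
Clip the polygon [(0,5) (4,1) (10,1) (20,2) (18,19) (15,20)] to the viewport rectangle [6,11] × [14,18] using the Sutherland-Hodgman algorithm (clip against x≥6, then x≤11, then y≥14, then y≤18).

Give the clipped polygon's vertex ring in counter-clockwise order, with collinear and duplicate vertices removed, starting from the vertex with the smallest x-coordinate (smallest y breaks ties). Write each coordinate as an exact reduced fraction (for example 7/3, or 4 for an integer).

Clipped polygon: [(9,14) (11,14) (11,16)]

1. After x ≥ 6: [(6,11) (6,1) (10,1) (20,2) (18,19) (15,20)]
2. After x ≤ 11: [(11,16) (6,11) (6,1) (10,1) (11,11/10)]
3. After y ≥ 14: [(11,14) (11,16) (9,14)]
4. After y ≤ 18: [(11,14) (11,16) (9,14)]
5. Canonical ring: [(9,14) (11,14) (11,16)]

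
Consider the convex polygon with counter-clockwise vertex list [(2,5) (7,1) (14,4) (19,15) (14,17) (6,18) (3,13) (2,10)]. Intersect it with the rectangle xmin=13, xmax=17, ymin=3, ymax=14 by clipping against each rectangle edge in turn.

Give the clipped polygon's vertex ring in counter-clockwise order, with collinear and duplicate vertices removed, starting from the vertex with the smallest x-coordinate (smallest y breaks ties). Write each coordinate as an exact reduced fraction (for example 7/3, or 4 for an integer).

1. After x ≥ 13: [(13,25/7) (14,4) (19,15) (14,17) (13,137/8)]
2. After x ≤ 17: [(13,25/7) (14,4) (17,53/5) (17,79/5) (14,17) (13,137/8)]
3. After y ≥ 3: [(13,25/7) (14,4) (17,53/5) (17,79/5) (14,17) (13,137/8)]
4. After y ≤ 14: [(13,14) (13,25/7) (14,4) (17,53/5) (17,14)]
5. Canonical ring: [(13,25/7) (14,4) (17,53/5) (17,14) (13,14)]

Clipped polygon: [(13,25/7) (14,4) (17,53/5) (17,14) (13,14)]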